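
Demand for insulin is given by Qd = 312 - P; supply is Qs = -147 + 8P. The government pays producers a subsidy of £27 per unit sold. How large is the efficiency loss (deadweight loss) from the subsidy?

Pre-subsidy: 312 - P = -147 + 8P gives P* = 51, Q* = 261.
With the subsidy, sellers receive Ps = Pb + 27 for each unit, where Pb is the price buyers pay.
Supply in terms of Pb becomes Qs = -147 + 8(Pb + 27) = 69 + 8Pb. Setting this equal to demand: 312 - Pb = 69 + 8Pb, so Pb = 27.
Sellers receive Ps = 27 + 27 = 54; Q' = 312 − 1·27 = 285.
The subsidy expands output by 285 − 261 = 24 past the efficient level; on those units the gap between marginal cost and willingness to pay runs from 0 up to 27.
DWL = ½ × 27 × 24 = 324.

Deadweight loss = £324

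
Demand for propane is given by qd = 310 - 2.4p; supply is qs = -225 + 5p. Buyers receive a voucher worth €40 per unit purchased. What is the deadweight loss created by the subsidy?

Deadweight loss = 48000/37

Pre-subsidy: 310 - 2.4p = -225 + 5p gives p* = 2675/37, q* = 5050/37.
With the rebate, buyers effectively pay pb = ps − 40, where ps is the price sellers receive.
Demand in terms of ps becomes qd = 310 − 2.4(ps − 40) = 406 - 2.4ps. Setting this equal to supply: 406 - 2.4ps = -225 + 5ps, so ps = 3155/37.
Buyers pay pb = 3155/37 − 40 = 1675/37; q' = -225 + 5·(3155/37) = 7450/37.
The subsidy expands output by 7450/37 − 5050/37 = 2400/37 past the efficient level; on those units the gap between marginal cost and willingness to pay runs from 0 up to 40.
DWL = ½ × 40 × 2400/37 = 48000/37.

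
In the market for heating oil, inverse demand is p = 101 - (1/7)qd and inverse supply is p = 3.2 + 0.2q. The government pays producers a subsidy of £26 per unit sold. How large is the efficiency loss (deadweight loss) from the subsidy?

Pre-subsidy: 101 - (1/7)q = 3.2 + 0.2q gives q* = 285.25 and p* = 60.25.
With the subsidy, sellers receive ps = pb + 26 for each unit, where pb is the price buyers pay.
On the curves, pb = 101 - (1/7)q and ps = 3.2 + 0.2q; the wedge ps − pb = 26 gives 3.2 + 0.2q − (101 - (1/7)q) = 26, so q' = 4333/12.
Then pb = 101 − (1/7)·(4333/12) = 593/12 and ps = 3.2 + 0.2·(4333/12) = 905/12.
The subsidy expands output by 4333/12 − 285.25 = 455/6 past the efficient level; on those units the gap between marginal cost and willingness to pay runs from 0 up to 26.
DWL = ½ × 26 × 455/6 = 5915/6.

Deadweight loss = 5915/6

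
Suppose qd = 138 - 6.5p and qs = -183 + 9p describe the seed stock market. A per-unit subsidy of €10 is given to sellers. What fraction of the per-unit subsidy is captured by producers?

Producer share = 13/31

Pre-subsidy: 138 - 6.5p = -183 + 9p gives p* = 642/31, q* = 105/31.
With the subsidy, sellers receive ps = pb + 10 for each unit, where pb is the price buyers pay.
Supply in terms of pb becomes qs = -183 + 9(pb + 10) = -93 + 9pb. Setting this equal to demand: 138 - 6.5pb = -93 + 9pb, so pb = 462/31.
Sellers receive ps = 462/31 + 10 = 772/31; q' = 138 − 6.5·(462/31) = 1275/31.
Buyers' price falls by p* − pb = 642/31 − 462/31 = 180/31; sellers' price rises by ps − p* = 772/31 − 642/31 = 130/31.
So producers capture (130/31)/10 = 13/31 of each unit of subsidy.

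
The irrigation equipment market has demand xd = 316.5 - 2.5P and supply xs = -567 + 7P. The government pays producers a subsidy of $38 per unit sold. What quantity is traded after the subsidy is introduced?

Pre-subsidy: 316.5 - 2.5P = -567 + 7P gives P* = 93, x* = 84.
With the subsidy, sellers receive Ps = Pb + 38 for each unit, where Pb is the price buyers pay.
Supply in terms of Pb becomes xs = -567 + 7(Pb + 38) = -301 + 7Pb. Setting this equal to demand: 316.5 - 2.5Pb = -301 + 7Pb, so Pb = 65.
Sellers receive Ps = 65 + 38 = 103; x' = 316.5 − 2.5·65 = 154.

x' = 154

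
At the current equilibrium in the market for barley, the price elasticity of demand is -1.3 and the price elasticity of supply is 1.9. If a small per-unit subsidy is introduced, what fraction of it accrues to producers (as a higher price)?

For a small subsidy around the equilibrium, the benefit split depends on the relative slopes, which at a point are proportional to the elasticities.
Buyer share = εs/(εs + |εd|) = 1.9/(1.9 + 1.3) = 0.59375; seller share = |εd|/(εs + |εd|) = 0.40625.
So producers capture 0.40625 of the subsidy.

Producer share = 0.40625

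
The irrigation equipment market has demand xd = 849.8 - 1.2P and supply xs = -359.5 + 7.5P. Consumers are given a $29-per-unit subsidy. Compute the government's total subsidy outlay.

Pre-subsidy: 849.8 - 1.2P = -359.5 + 7.5P gives P* = 139, x* = 683.
With the rebate, buyers effectively pay Pb = Ps − 29, where Ps is the price sellers receive.
Demand in terms of Ps becomes xd = 849.8 − 1.2(Ps − 29) = 884.6 - 1.2Ps. Setting this equal to supply: 884.6 - 1.2Ps = -359.5 + 7.5Ps, so Ps = 143.
Buyers pay Pb = 143 − 29 = 114; x' = -359.5 + 7.5·143 = 713.
Government outlay = subsidy × quantity = 29 × 713 = 20677.

Government cost = $20677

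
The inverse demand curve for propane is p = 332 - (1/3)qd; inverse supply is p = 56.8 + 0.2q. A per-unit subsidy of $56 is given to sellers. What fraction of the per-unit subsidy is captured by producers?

Producer share = 0.375

Pre-subsidy: 332 - (1/3)q = 56.8 + 0.2q gives q* = 516 and p* = 160.
With the subsidy, sellers receive ps = pb + 56 for each unit, where pb is the price buyers pay.
On the curves, pb = 332 - (1/3)q and ps = 56.8 + 0.2q; the wedge ps − pb = 56 gives 56.8 + 0.2q − (332 - (1/3)q) = 56, so q' = 621.
Then pb = 332 − (1/3)·621 = 125 and ps = 56.8 + 0.2·621 = 181.
Buyers' price falls by p* − pb = 160 − 125 = 35; sellers' price rises by ps − p* = 181 − 160 = 21.
So producers capture 21/56 = 0.375 of each unit of subsidy.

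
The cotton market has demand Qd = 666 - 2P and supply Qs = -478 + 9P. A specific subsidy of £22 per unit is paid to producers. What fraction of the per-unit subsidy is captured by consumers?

Consumer share = 9/11

Pre-subsidy: 666 - 2P = -478 + 9P gives P* = 104, Q* = 458.
With the subsidy, sellers receive Ps = Pb + 22 for each unit, where Pb is the price buyers pay.
Supply in terms of Pb becomes Qs = -478 + 9(Pb + 22) = -280 + 9Pb. Setting this equal to demand: 666 - 2Pb = -280 + 9Pb, so Pb = 86.
Sellers receive Ps = 86 + 22 = 108; Q' = 666 − 2·86 = 494.
Buyers' price falls by P* − Pb = 104 − 86 = 18; sellers' price rises by Ps − P* = 108 − 104 = 4.
So consumers capture 18/22 = 9/11 of each unit of subsidy.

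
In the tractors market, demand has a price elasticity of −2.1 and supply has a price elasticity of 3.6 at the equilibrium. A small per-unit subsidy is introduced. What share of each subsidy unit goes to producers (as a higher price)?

For a small subsidy around the equilibrium, the benefit split depends on the relative slopes, which at a point are proportional to the elasticities.
Buyer share = εs/(εs + |εd|) = 3.6/(3.6 + 2.1) = 12/19; seller share = |εd|/(εs + |εd|) = 7/19.
So producers capture 7/19 of the subsidy.

Producer share = 7/19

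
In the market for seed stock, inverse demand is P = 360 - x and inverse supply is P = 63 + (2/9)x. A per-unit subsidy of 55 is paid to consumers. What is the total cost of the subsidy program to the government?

Government cost = 15840

Pre-subsidy: 360 - x = 63 + (2/9)x gives x* = 243 and P* = 117.
With the rebate, buyers effectively pay Pb = Ps − 55, where Ps is the price sellers receive.
On the curves, Pb = 360 - x and Ps = 63 + (2/9)x; the wedge Ps − Pb = 55 gives 63 + (2/9)x − (360 - x) = 55, so x' = 288.
Then Pb = 360 − 1·288 = 72 and Ps = 63 + (2/9)·288 = 127.
Government outlay = subsidy × quantity = 55 × 288 = 15840.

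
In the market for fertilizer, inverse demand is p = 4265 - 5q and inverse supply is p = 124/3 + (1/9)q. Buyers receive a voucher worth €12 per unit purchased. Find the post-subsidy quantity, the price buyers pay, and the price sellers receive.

Pre-subsidy: 4265 - 5q = 124/3 + (1/9)q gives q* = 38013/46 and p* = 6125/46.
With the rebate, buyers effectively pay pb = ps − 12, where ps is the price sellers receive.
On the curves, pb = 4265 - 5q and ps = 124/3 + (1/9)q; the wedge ps − pb = 12 gives 124/3 + (1/9)q − (4265 - 5q) = 12, so q' = 38121/46.
Then pb = 4265 − 5·(38121/46) = 5585/46 and ps = 124/3 + (1/9)·(38121/46) = 6137/46.

q' = 38121/46; buyers pay 5585/46; sellers receive 6137/46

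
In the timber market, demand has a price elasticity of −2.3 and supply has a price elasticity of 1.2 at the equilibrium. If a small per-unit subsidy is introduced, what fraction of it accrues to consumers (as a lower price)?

Consumer share = 12/35

For a small subsidy around the equilibrium, the benefit split depends on the relative slopes, which at a point are proportional to the elasticities.
Buyer share = εs/(εs + |εd|) = 1.2/(1.2 + 2.3) = 12/35; seller share = |εd|/(εs + |εd|) = 23/35.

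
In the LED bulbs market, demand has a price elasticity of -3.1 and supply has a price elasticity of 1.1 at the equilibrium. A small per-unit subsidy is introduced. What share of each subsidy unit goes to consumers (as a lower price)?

Consumer share = 11/42

For a small subsidy around the equilibrium, the benefit split depends on the relative slopes, which at a point are proportional to the elasticities.
Buyer share = εs/(εs + |εd|) = 1.1/(1.1 + 3.1) = 11/42; seller share = |εd|/(εs + |εd|) = 31/42.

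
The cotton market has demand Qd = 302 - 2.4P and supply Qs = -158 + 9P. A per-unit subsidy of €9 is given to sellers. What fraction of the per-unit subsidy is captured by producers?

Pre-subsidy: 302 - 2.4P = -158 + 9P gives P* = 2300/57, Q* = 3898/19.
With the subsidy, sellers receive Ps = Pb + 9 for each unit, where Pb is the price buyers pay.
Supply in terms of Pb becomes Qs = -158 + 9(Pb + 9) = -77 + 9Pb. Setting this equal to demand: 302 - 2.4Pb = -77 + 9Pb, so Pb = 1895/57.
Sellers receive Ps = 1895/57 + 9 = 2408/57; Q' = 302 − 2.4·(1895/57) = 4222/19.
Buyers' price falls by P* − Pb = 2300/57 − 1895/57 = 135/19; sellers' price rises by Ps − P* = 2408/57 − 2300/57 = 36/19.
So producers capture (36/19)/9 = 4/19 of each unit of subsidy.

Producer share = 4/19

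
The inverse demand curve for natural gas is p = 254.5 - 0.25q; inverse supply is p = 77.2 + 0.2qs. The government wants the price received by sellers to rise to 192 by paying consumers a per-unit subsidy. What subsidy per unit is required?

At a seller price of 192, quantity supplied is -386 + 5·192 = 574.
Buyers absorb 574 only when they pay pb = 254.5 − 0.25·574 = 111.
s = ps − pb = 192 − 111 = 81.

Required subsidy s = 81 per unit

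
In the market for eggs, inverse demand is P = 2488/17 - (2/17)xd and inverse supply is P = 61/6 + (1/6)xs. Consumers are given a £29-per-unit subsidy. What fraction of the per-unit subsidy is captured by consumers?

Pre-subsidy: 2488/17 - (2/17)x = 61/6 + (1/6)x gives x* = 479 and P* = 90.
With the rebate, buyers effectively pay Pb = Ps − 29, where Ps is the price sellers receive.
On the curves, Pb = 2488/17 - (2/17)x and Ps = 61/6 + (1/6)x; the wedge Ps − Pb = 29 gives 61/6 + (1/6)x − (2488/17 - (2/17)x) = 29, so x' = 581.
Then Pb = 2488/17 − (2/17)·581 = 78 and Ps = 61/6 + (1/6)·581 = 107.
Buyers' price falls by P* − Pb = 90 − 78 = 12; sellers' price rises by Ps − P* = 107 − 90 = 17.
So consumers capture 12/29 = 12/29 of each unit of subsidy.

Consumer share = 12/29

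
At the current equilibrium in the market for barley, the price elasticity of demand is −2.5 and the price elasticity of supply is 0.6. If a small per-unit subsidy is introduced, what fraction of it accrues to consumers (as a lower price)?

Consumer share = 6/31

For a small subsidy around the equilibrium, the benefit split depends on the relative slopes, which at a point are proportional to the elasticities.
Buyer share = εs/(εs + |εd|) = 0.6/(0.6 + 2.5) = 6/31; seller share = |εd|/(εs + |εd|) = 25/31.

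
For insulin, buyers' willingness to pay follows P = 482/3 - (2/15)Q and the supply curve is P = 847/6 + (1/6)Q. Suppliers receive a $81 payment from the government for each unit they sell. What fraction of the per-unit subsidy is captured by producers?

Pre-subsidy: 482/3 - (2/15)Q = 847/6 + (1/6)Q gives Q* = 65 and P* = 152.
With the subsidy, sellers receive Ps = Pb + 81 for each unit, where Pb is the price buyers pay.
On the curves, Pb = 482/3 - (2/15)Q and Ps = 847/6 + (1/6)Q; the wedge Ps − Pb = 81 gives 847/6 + (1/6)Q − (482/3 - (2/15)Q) = 81, so Q' = 335.
Then Pb = 482/3 − (2/15)·335 = 116 and Ps = 847/6 + (1/6)·335 = 197.
Buyers' price falls by P* − Pb = 152 − 116 = 36; sellers' price rises by Ps − P* = 197 − 152 = 45.
So producers capture 45/81 = 5/9 of each unit of subsidy.

Producer share = 5/9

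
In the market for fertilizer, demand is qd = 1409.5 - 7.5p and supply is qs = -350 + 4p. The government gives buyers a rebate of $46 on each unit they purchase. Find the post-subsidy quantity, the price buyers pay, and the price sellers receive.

Pre-subsidy: 1409.5 - 7.5p = -350 + 4p gives p* = 153, q* = 262.
With the rebate, buyers effectively pay pb = ps − 46, where ps is the price sellers receive.
Demand in terms of ps becomes qd = 1409.5 − 7.5(ps − 46) = 1754.5 - 7.5ps. Setting this equal to supply: 1754.5 - 7.5ps = -350 + 4ps, so ps = 183.
Buyers pay pb = 183 − 46 = 137; q' = -350 + 4·183 = 382.

q' = 382; buyers pay $137; sellers receive $183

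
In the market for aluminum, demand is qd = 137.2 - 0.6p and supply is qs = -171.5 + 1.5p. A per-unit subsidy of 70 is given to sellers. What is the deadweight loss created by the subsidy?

Deadweight loss = 1050

Pre-subsidy: 137.2 - 0.6p = -171.5 + 1.5p gives p* = 147, q* = 49.
With the subsidy, sellers receive ps = pb + 70 for each unit, where pb is the price buyers pay.
Supply in terms of pb becomes qs = -171.5 + 1.5(pb + 70) = -66.5 + 1.5pb. Setting this equal to demand: 137.2 - 0.6pb = -66.5 + 1.5pb, so pb = 97.
Sellers receive ps = 97 + 70 = 167; q' = 137.2 − 0.6·97 = 79.
The subsidy expands output by 79 − 49 = 30 past the efficient level; on those units the gap between marginal cost and willingness to pay runs from 0 up to 70.
DWL = ½ × 70 × 30 = 1050.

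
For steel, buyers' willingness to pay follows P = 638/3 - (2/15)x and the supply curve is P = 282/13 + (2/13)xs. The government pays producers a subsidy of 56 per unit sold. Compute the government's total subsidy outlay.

Pre-subsidy: 638/3 - (2/15)x = 282/13 + (2/13)x gives x* = 665 and P* = 124.
With the subsidy, sellers receive Ps = Pb + 56 for each unit, where Pb is the price buyers pay.
On the curves, Pb = 638/3 - (2/15)x and Ps = 282/13 + (2/13)x; the wedge Ps − Pb = 56 gives 282/13 + (2/13)x − (638/3 - (2/15)x) = 56, so x' = 860.
Then Pb = 638/3 − (2/15)·860 = 98 and Ps = 282/13 + (2/13)·860 = 154.
Government outlay = subsidy × quantity = 56 × 860 = 48160.

Government cost = 48160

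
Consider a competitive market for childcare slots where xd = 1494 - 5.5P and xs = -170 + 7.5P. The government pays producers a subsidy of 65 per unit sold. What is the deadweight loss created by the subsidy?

Pre-subsidy: 1494 - 5.5P = -170 + 7.5P gives P* = 128, x* = 790.
With the subsidy, sellers receive Ps = Pb + 65 for each unit, where Pb is the price buyers pay.
Supply in terms of Pb becomes xs = -170 + 7.5(Pb + 65) = 317.5 + 7.5Pb. Setting this equal to demand: 1494 - 5.5Pb = 317.5 + 7.5Pb, so Pb = 90.5.
Sellers receive Ps = 90.5 + 65 = 155.5; x' = 1494 − 5.5·90.5 = 996.25.
The subsidy expands output by 996.25 − 790 = 206.25 past the efficient level; on those units the gap between marginal cost and willingness to pay runs from 0 up to 65.
DWL = ½ × 65 × 206.25 = 6703.125.

Deadweight loss = 6703.125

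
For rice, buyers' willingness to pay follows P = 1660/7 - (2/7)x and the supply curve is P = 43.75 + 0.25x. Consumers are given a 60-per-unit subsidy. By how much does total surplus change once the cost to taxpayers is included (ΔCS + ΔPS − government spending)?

Net change in total surplus = -3360

Pre-subsidy: 1660/7 - (2/7)x = 43.75 + 0.25x gives x* = 361 and P* = 134.
With the rebate, buyers effectively pay Pb = Ps − 60, where Ps is the price sellers receive.
On the curves, Pb = 1660/7 - (2/7)x and Ps = 43.75 + 0.25x; the wedge Ps − Pb = 60 gives 43.75 + 0.25x − (1660/7 - (2/7)x) = 60, so x' = 473.
Then Pb = 1660/7 − (2/7)·473 = 102 and Ps = 43.75 + 0.25·473 = 162.
ΔCS = ½(361 + 473)(134 − 102) = 13344; ΔPS = ½(361 + 473)(162 − 134) = 11676.
Government spending = 60 × 473 = 28380.
Net change = 13344 + 11676 − 28380 = -3360. The loss equals the DWL triangle ½·60·112.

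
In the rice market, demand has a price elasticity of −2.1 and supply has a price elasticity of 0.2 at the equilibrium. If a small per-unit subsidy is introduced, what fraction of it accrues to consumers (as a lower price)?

For a small subsidy around the equilibrium, the benefit split depends on the relative slopes, which at a point are proportional to the elasticities.
Buyer share = εs/(εs + |εd|) = 0.2/(0.2 + 2.1) = 2/23; seller share = |εd|/(εs + |εd|) = 21/23.

Consumer share = 2/23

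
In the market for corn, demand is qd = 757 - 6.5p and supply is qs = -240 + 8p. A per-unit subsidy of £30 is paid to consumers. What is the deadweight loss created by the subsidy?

Deadweight loss = 46800/29

Pre-subsidy: 757 - 6.5p = -240 + 8p gives p* = 1994/29, q* = 8992/29.
With the rebate, buyers effectively pay pb = ps − 30, where ps is the price sellers receive.
Demand in terms of ps becomes qd = 757 − 6.5(ps − 30) = 952 - 6.5ps. Setting this equal to supply: 952 - 6.5ps = -240 + 8ps, so ps = 2384/29.
Buyers pay pb = 2384/29 − 30 = 1514/29; q' = -240 + 8·(2384/29) = 12112/29.
The subsidy expands output by 12112/29 − 8992/29 = 3120/29 past the efficient level; on those units the gap between marginal cost and willingness to pay runs from 0 up to 30.
DWL = ½ × 30 × 3120/29 = 46800/29.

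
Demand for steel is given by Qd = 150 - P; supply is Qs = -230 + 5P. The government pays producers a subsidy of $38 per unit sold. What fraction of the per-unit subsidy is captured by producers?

Producer share = 1/6

Pre-subsidy: 150 - P = -230 + 5P gives P* = 190/3, Q* = 260/3.
With the subsidy, sellers receive Ps = Pb + 38 for each unit, where Pb is the price buyers pay.
Supply in terms of Pb becomes Qs = -230 + 5(Pb + 38) = -40 + 5Pb. Setting this equal to demand: 150 - Pb = -40 + 5Pb, so Pb = 95/3.
Sellers receive Ps = 95/3 + 38 = 209/3; Q' = 150 − 1·(95/3) = 355/3.
Buyers' price falls by P* − Pb = 190/3 − 95/3 = 95/3; sellers' price rises by Ps − P* = 209/3 − 190/3 = 19/3.
So producers capture (19/3)/38 = 1/6 of each unit of subsidy.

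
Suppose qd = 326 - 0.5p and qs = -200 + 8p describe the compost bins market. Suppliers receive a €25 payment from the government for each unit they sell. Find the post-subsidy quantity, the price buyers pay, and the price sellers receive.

Pre-subsidy: 326 - 0.5p = -200 + 8p gives p* = 1052/17, q* = 5016/17.
With the subsidy, sellers receive ps = pb + 25 for each unit, where pb is the price buyers pay.
Supply in terms of pb becomes qs = -200 + 8(pb + 25) = 0 + 8pb. Setting this equal to demand: 326 - 0.5pb = 0 + 8pb, so pb = 652/17.
Sellers receive ps = 652/17 + 25 = 1077/17; q' = 326 − 0.5·(652/17) = 5216/17.

q' = 5216/17; buyers pay 652/17; sellers receive 1077/17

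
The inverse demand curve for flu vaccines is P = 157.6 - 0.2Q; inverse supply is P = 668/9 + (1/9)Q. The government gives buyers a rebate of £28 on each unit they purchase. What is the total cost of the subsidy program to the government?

Pre-subsidy: 157.6 - 0.2Q = 668/9 + (1/9)Q gives Q* = 268 and P* = 104.
With the rebate, buyers effectively pay Pb = Ps − 28, where Ps is the price sellers receive.
On the curves, Pb = 157.6 - 0.2Q and Ps = 668/9 + (1/9)Q; the wedge Ps − Pb = 28 gives 668/9 + (1/9)Q − (157.6 - 0.2Q) = 28, so Q' = 358.
Then Pb = 157.6 − 0.2·358 = 86 and Ps = 668/9 + (1/9)·358 = 114.
Government outlay = subsidy × quantity = 28 × 358 = 10024.

Government cost = £10024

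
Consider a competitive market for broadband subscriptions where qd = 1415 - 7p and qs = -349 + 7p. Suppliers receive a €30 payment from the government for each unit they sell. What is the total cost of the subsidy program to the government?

Government cost = €19140

Pre-subsidy: 1415 - 7p = -349 + 7p gives p* = 126, q* = 533.
With the subsidy, sellers receive ps = pb + 30 for each unit, where pb is the price buyers pay.
Supply in terms of pb becomes qs = -349 + 7(pb + 30) = -139 + 7pb. Setting this equal to demand: 1415 - 7pb = -139 + 7pb, so pb = 111.
Sellers receive ps = 111 + 30 = 141; q' = 1415 − 7·111 = 638.
Government outlay = subsidy × quantity = 30 × 638 = 19140.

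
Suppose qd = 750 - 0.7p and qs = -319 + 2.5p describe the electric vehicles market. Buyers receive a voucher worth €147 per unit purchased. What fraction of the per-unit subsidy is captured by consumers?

Pre-subsidy: 750 - 0.7p = -319 + 2.5p gives p* = 334.0625, q* = 516.15625.
With the rebate, buyers effectively pay pb = ps − 147, where ps is the price sellers receive.
Demand in terms of ps becomes qd = 750 − 0.7(ps − 147) = 852.9 - 0.7ps. Setting this equal to supply: 852.9 - 0.7ps = -319 + 2.5ps, so ps = 366.21875.
Buyers pay pb = 366.21875 − 147 = 219.21875; q' = -319 + 2.5·366.21875 = 596.546875.
Buyers' price falls by p* − pb = 334.0625 − 219.21875 = 114.84375; sellers' price rises by ps − p* = 366.21875 − 334.0625 = 32.15625.
So consumers capture 114.84375/147 = 0.78125 of each unit of subsidy.

Consumer share = 0.78125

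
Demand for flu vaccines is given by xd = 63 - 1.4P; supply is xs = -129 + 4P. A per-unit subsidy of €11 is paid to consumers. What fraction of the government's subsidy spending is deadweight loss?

Pre-subsidy: 63 - 1.4P = -129 + 4P gives P* = 320/9, x* = 119/9.
With the rebate, buyers effectively pay Pb = Ps − 11, where Ps is the price sellers receive.
Demand in terms of Ps becomes xd = 63 − 1.4(Ps − 11) = 78.4 - 1.4Ps. Setting this equal to supply: 78.4 - 1.4Ps = -129 + 4Ps, so Ps = 1037/27.
Buyers pay Pb = 1037/27 − 11 = 740/27; x' = -129 + 4·(1037/27) = 665/27.
ΔCS = ½(119/9 + 665/27)(320/9 − 740/27) = 112420/729; ΔPS = ½(119/9 + 665/27)(1037/27 − 320/9) = 39347/729.
Government spending = 11 × 665/27 = 7315/27.
DWL = ½ × 11 × (665/27 − 119/9) = 1694/27; fraction = (1694/27) / (7315/27) = 22/95.

DWL / government spending = 22/95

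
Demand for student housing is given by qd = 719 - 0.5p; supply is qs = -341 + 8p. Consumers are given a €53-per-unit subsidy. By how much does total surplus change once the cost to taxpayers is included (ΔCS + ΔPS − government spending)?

Net change in total surplus = -11236/17

Pre-subsidy: 719 - 0.5p = -341 + 8p gives p* = 2120/17, q* = 11163/17.
With the rebate, buyers effectively pay pb = ps − 53, where ps is the price sellers receive.
Demand in terms of ps becomes qd = 719 − 0.5(ps − 53) = 745.5 - 0.5ps. Setting this equal to supply: 745.5 - 0.5ps = -341 + 8ps, so ps = 2173/17.
Buyers pay pb = 2173/17 − 53 = 1272/17; q' = -341 + 8·(2173/17) = 11587/17.
ΔCS = ½(11163/17 + 11587/17)(2120/17 − 1272/17) = 9646000/289; ΔPS = ½(11163/17 + 11587/17)(2173/17 − 2120/17) = 602875/289.
Government spending = 53 × 11587/17 = 614111/17.
Net change = 9646000/289 + 602875/289 − 614111/17 = -11236/17. The loss equals the DWL triangle ½·53·424/17.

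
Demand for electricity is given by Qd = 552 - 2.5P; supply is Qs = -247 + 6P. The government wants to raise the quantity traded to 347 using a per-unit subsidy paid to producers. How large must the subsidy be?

At Q = 347, invert demand for the buyer price: Pb = (552 − 347)/2.5 = 82; invert supply for the seller price: Ps = (347 − (-247))/6 = 99.
The subsidy must fill the gap: s = Ps − Pb = 99 − 82 = 17.

Required subsidy s = 17 per unit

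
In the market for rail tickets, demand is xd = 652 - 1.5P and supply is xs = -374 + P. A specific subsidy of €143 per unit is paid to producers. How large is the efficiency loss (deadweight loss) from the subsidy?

Deadweight loss = €6134.7

Pre-subsidy: 652 - 1.5P = -374 + P gives P* = 410.4, x* = 36.4.
With the subsidy, sellers receive Ps = Pb + 143 for each unit, where Pb is the price buyers pay.
Supply in terms of Pb becomes xs = -374 + 1(Pb + 143) = -231 + Pb. Setting this equal to demand: 652 - 1.5Pb = -231 + Pb, so Pb = 353.2.
Sellers receive Ps = 353.2 + 143 = 496.2; x' = 652 − 1.5·353.2 = 122.2.
The subsidy expands output by 122.2 − 36.4 = 85.8 past the efficient level; on those units the gap between marginal cost and willingness to pay runs from 0 up to 143.
DWL = ½ × 143 × 85.8 = 6134.7.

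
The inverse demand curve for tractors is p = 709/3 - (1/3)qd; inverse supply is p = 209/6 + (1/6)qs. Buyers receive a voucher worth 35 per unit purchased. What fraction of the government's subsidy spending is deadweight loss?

Pre-subsidy: 709/3 - (1/3)q = 209/6 + (1/6)q gives q* = 403 and p* = 102.
With the rebate, buyers effectively pay pb = ps − 35, where ps is the price sellers receive.
On the curves, pb = 709/3 - (1/3)q and ps = 209/6 + (1/6)q; the wedge ps − pb = 35 gives 209/6 + (1/6)q − (709/3 - (1/3)q) = 35, so q' = 473.
Then pb = 709/3 − (1/3)·473 = 236/3 and ps = 209/6 + (1/6)·473 = 341/3.
ΔCS = ½(403 + 473)(102 − 236/3) = 10220; ΔPS = ½(403 + 473)(341/3 − 102) = 5110.
Government spending = 35 × 473 = 16555.
DWL = ½ × 35 × (473 − 403) = 1225; fraction = 1225 / 16555 = 35/473.

DWL / government spending = 35/473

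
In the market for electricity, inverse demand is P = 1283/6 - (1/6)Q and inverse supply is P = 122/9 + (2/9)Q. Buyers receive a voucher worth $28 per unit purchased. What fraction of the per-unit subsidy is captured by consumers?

Pre-subsidy: 1283/6 - (1/6)Q = 122/9 + (2/9)Q gives Q* = 515 and P* = 128.
With the rebate, buyers effectively pay Pb = Ps − 28, where Ps is the price sellers receive.
On the curves, Pb = 1283/6 - (1/6)Q and Ps = 122/9 + (2/9)Q; the wedge Ps − Pb = 28 gives 122/9 + (2/9)Q − (1283/6 - (1/6)Q) = 28, so Q' = 587.
Then Pb = 1283/6 − (1/6)·587 = 116 and Ps = 122/9 + (2/9)·587 = 144.
Buyers' price falls by P* − Pb = 128 − 116 = 12; sellers' price rises by Ps − P* = 144 − 128 = 16.
So consumers capture 12/28 = 3/7 of each unit of subsidy.

Consumer share = 3/7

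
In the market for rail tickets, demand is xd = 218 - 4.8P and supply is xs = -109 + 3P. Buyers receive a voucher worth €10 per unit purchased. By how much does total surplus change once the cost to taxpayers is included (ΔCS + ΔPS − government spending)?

Pre-subsidy: 218 - 4.8P = -109 + 3P gives P* = 545/13, x* = 218/13.
With the rebate, buyers effectively pay Pb = Ps − 10, where Ps is the price sellers receive.
Demand in terms of Ps becomes xd = 218 − 4.8(Ps − 10) = 266 - 4.8Ps. Setting this equal to supply: 266 - 4.8Ps = -109 + 3Ps, so Ps = 625/13.
Buyers pay Pb = 625/13 − 10 = 495/13; x' = -109 + 3·(625/13) = 458/13.
ΔCS = ½(218/13 + 458/13)(545/13 − 495/13) = 100; ΔPS = ½(218/13 + 458/13)(625/13 − 545/13) = 160.
Government spending = 10 × 458/13 = 4580/13.
Net change = 100 + 160 − 4580/13 = -1200/13. The loss equals the DWL triangle ½·10·240/13.

Net change in total surplus = -1200/13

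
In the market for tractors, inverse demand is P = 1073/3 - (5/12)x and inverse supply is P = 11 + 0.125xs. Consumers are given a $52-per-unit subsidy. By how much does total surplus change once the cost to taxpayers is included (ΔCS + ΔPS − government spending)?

Net change in total surplus = -$2496

Pre-subsidy: 1073/3 - (5/12)x = 11 + 0.125x gives x* = 640 and P* = 91.
With the rebate, buyers effectively pay Pb = Ps − 52, where Ps is the price sellers receive.
On the curves, Pb = 1073/3 - (5/12)x and Ps = 11 + 0.125x; the wedge Ps − Pb = 52 gives 11 + 0.125x − (1073/3 - (5/12)x) = 52, so x' = 736.
Then Pb = 1073/3 − (5/12)·736 = 51 and Ps = 11 + 0.125·736 = 103.
ΔCS = ½(640 + 736)(91 − 51) = 27520; ΔPS = ½(640 + 736)(103 − 91) = 8256.
Government spending = 52 × 736 = 38272.
Net change = 27520 + 8256 − 38272 = -2496. The loss equals the DWL triangle ½·52·96.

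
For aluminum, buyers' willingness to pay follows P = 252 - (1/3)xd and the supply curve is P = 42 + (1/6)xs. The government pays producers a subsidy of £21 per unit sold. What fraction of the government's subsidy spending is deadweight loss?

Pre-subsidy: 252 - (1/3)x = 42 + (1/6)x gives x* = 420 and P* = 112.
With the subsidy, sellers receive Ps = Pb + 21 for each unit, where Pb is the price buyers pay.
On the curves, Pb = 252 - (1/3)x and Ps = 42 + (1/6)x; the wedge Ps − Pb = 21 gives 42 + (1/6)x − (252 - (1/3)x) = 21, so x' = 462.
Then Pb = 252 − (1/3)·462 = 98 and Ps = 42 + (1/6)·462 = 119.
ΔCS = ½(420 + 462)(112 − 98) = 6174; ΔPS = ½(420 + 462)(119 − 112) = 3087.
Government spending = 21 × 462 = 9702.
DWL = ½ × 21 × (462 − 420) = 441; fraction = 441 / 9702 = 1/22.

DWL / government spending = 1/22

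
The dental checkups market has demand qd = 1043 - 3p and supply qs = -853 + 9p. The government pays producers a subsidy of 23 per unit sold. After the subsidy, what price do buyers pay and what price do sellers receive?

Pre-subsidy: 1043 - 3p = -853 + 9p gives p* = 158, q* = 569.
With the subsidy, sellers receive ps = pb + 23 for each unit, where pb is the price buyers pay.
Supply in terms of pb becomes qs = -853 + 9(pb + 23) = -646 + 9pb. Setting this equal to demand: 1043 - 3pb = -646 + 9pb, so pb = 140.75.
Sellers receive ps = 140.75 + 23 = 163.75; q' = 1043 − 3·140.75 = 620.75.

Buyers pay 140.75; sellers receive 163.75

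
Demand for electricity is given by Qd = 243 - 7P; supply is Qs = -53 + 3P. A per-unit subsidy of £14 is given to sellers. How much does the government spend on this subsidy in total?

Pre-subsidy: 243 - 7P = -53 + 3P gives P* = 29.6, Q* = 35.8.
With the subsidy, sellers receive Ps = Pb + 14 for each unit, where Pb is the price buyers pay.
Supply in terms of Pb becomes Qs = -53 + 3(Pb + 14) = -11 + 3Pb. Setting this equal to demand: 243 - 7Pb = -11 + 3Pb, so Pb = 25.4.
Sellers receive Ps = 25.4 + 14 = 39.4; Q' = 243 − 7·25.4 = 65.2.
Government outlay = subsidy × quantity = 14 × 65.2 = 912.8.

Government cost = £912.8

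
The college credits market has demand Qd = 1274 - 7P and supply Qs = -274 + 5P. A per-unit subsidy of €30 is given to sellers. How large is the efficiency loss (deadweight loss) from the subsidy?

Pre-subsidy: 1274 - 7P = -274 + 5P gives P* = 129, Q* = 371.
With the subsidy, sellers receive Ps = Pb + 30 for each unit, where Pb is the price buyers pay.
Supply in terms of Pb becomes Qs = -274 + 5(Pb + 30) = -124 + 5Pb. Setting this equal to demand: 1274 - 7Pb = -124 + 5Pb, so Pb = 116.5.
Sellers receive Ps = 116.5 + 30 = 146.5; Q' = 1274 − 7·116.5 = 458.5.
The subsidy expands output by 458.5 − 371 = 87.5 past the efficient level; on those units the gap between marginal cost and willingness to pay runs from 0 up to 30.
DWL = ½ × 30 × 87.5 = 1312.5.

Deadweight loss = €1312.5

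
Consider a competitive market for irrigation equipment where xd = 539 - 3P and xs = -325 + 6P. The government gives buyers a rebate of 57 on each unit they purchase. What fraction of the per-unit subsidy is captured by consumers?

Consumer share = 2/3

Pre-subsidy: 539 - 3P = -325 + 6P gives P* = 96, x* = 251.
With the rebate, buyers effectively pay Pb = Ps − 57, where Ps is the price sellers receive.
Demand in terms of Ps becomes xd = 539 − 3(Ps − 57) = 710 - 3Ps. Setting this equal to supply: 710 - 3Ps = -325 + 6Ps, so Ps = 115.
Buyers pay Pb = 115 − 57 = 58; x' = -325 + 6·115 = 365.
Buyers' price falls by P* − Pb = 96 − 58 = 38; sellers' price rises by Ps − P* = 115 − 96 = 19.
So consumers capture 38/57 = 2/3 of each unit of subsidy.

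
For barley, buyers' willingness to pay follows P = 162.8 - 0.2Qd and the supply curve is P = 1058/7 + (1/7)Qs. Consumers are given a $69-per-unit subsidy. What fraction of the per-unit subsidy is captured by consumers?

Pre-subsidy: 162.8 - 0.2Q = 1058/7 + (1/7)Q gives Q* = 34 and P* = 156.
With the rebate, buyers effectively pay Pb = Ps − 69, where Ps is the price sellers receive.
On the curves, Pb = 162.8 - 0.2Q and Ps = 1058/7 + (1/7)Q; the wedge Ps − Pb = 69 gives 1058/7 + (1/7)Q − (162.8 - 0.2Q) = 69, so Q' = 235.25.
Then Pb = 162.8 − 0.2·235.25 = 115.75 and Ps = 1058/7 + (1/7)·235.25 = 184.75.
Buyers' price falls by P* − Pb = 156 − 115.75 = 40.25; sellers' price rises by Ps − P* = 184.75 − 156 = 28.75.
So consumers capture 40.25/69 = 7/12 of each unit of subsidy.

Consumer share = 7/12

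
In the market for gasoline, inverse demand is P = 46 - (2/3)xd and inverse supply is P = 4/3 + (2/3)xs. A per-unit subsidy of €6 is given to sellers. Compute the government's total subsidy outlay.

Government cost = €228

Pre-subsidy: 46 - (2/3)x = 4/3 + (2/3)x gives x* = 33.5 and P* = 71/3.
With the subsidy, sellers receive Ps = Pb + 6 for each unit, where Pb is the price buyers pay.
On the curves, Pb = 46 - (2/3)x and Ps = 4/3 + (2/3)x; the wedge Ps − Pb = 6 gives 4/3 + (2/3)x − (46 - (2/3)x) = 6, so x' = 38.
Then Pb = 46 − (2/3)·38 = 62/3 and Ps = 4/3 + (2/3)·38 = 80/3.
Government outlay = subsidy × quantity = 6 × 38 = 228.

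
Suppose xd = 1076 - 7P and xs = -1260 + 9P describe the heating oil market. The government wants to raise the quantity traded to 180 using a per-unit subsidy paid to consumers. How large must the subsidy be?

Required subsidy s = 32 per unit

At x = 180, invert demand for the buyer price: Pb = (1076 − 180)/7 = 128; invert supply for the seller price: Ps = (180 − (-1260))/9 = 160.
The subsidy must fill the gap: s = Ps − Pb = 160 − 128 = 32.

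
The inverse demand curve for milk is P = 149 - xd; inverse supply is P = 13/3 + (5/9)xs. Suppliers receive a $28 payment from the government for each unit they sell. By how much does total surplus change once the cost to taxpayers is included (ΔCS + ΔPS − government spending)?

Net change in total surplus = -$252

Pre-subsidy: 149 - x = 13/3 + (5/9)x gives x* = 93 and P* = 56.
With the subsidy, sellers receive Ps = Pb + 28 for each unit, where Pb is the price buyers pay.
On the curves, Pb = 149 - x and Ps = 13/3 + (5/9)x; the wedge Ps − Pb = 28 gives 13/3 + (5/9)x − (149 - x) = 28, so x' = 111.
Then Pb = 149 − 1·111 = 38 and Ps = 13/3 + (5/9)·111 = 66.
ΔCS = ½(93 + 111)(56 − 38) = 1836; ΔPS = ½(93 + 111)(66 − 56) = 1020.
Government spending = 28 × 111 = 3108.
Net change = 1836 + 1020 − 3108 = -252. The loss equals the DWL triangle ½·28·18.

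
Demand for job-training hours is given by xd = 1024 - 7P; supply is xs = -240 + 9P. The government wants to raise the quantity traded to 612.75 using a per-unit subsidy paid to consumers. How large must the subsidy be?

At x = 612.75, invert demand for the buyer price: Pb = (1024 − 612.75)/7 = 58.75; invert supply for the seller price: Ps = (612.75 − (-240))/9 = 94.75.
The subsidy must fill the gap: s = Ps − Pb = 94.75 − 58.75 = 36.

Required subsidy s = 36 per unit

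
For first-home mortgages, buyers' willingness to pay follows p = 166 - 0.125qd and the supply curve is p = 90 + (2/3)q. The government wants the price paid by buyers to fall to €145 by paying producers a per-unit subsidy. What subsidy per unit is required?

At a buyer price of 145, quantity demanded is 1328 − 8·145 = 168.
Sellers supply 168 only when they receive ps = 90 + (2/3)·168 = 202.
s = ps − pb = 202 − 145 = 57.

Required subsidy s = €57 per unit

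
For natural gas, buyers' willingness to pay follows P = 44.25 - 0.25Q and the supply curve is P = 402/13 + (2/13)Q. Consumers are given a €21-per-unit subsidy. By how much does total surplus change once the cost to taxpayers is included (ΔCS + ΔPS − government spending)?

Net change in total surplus = -€546

Pre-subsidy: 44.25 - 0.25Q = 402/13 + (2/13)Q gives Q* = 33 and P* = 36.
With the rebate, buyers effectively pay Pb = Ps − 21, where Ps is the price sellers receive.
On the curves, Pb = 44.25 - 0.25Q and Ps = 402/13 + (2/13)Q; the wedge Ps − Pb = 21 gives 402/13 + (2/13)Q − (44.25 - 0.25Q) = 21, so Q' = 85.
Then Pb = 44.25 − 0.25·85 = 23 and Ps = 402/13 + (2/13)·85 = 44.
ΔCS = ½(33 + 85)(36 − 23) = 767; ΔPS = ½(33 + 85)(44 − 36) = 472.
Government spending = 21 × 85 = 1785.
Net change = 767 + 472 − 1785 = -546. The loss equals the DWL triangle ½·21·52.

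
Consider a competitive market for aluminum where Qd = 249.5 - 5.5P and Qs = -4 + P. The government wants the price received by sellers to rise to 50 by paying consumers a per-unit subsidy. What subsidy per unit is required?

Required subsidy s = 13 per unit

At a seller price of 50, quantity supplied is -4 + 1·50 = 46.
Buyers absorb 46 only when they pay Pb with 249.5 − 5.5·Pb = 46, i.e. Pb = 37.
s = Ps − Pb = 50 − 37 = 13.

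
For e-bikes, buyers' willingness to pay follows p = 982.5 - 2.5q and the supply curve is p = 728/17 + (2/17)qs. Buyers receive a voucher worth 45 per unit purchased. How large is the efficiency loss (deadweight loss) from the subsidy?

Deadweight loss = 34425/89

Pre-subsidy: 982.5 - 2.5q = 728/17 + (2/17)q gives q* = 31949/89 and p* = 7570/89.
With the rebate, buyers effectively pay pb = ps − 45, where ps is the price sellers receive.
On the curves, pb = 982.5 - 2.5q and ps = 728/17 + (2/17)q; the wedge ps − pb = 45 gives 728/17 + (2/17)q − (982.5 - 2.5q) = 45, so q' = 33479/89.
Then pb = 982.5 − 2.5·(33479/89) = 3745/89 and ps = 728/17 + (2/17)·(33479/89) = 7750/89.
The subsidy expands output by 33479/89 − 31949/89 = 1530/89 past the efficient level; on those units the gap between marginal cost and willingness to pay runs from 0 up to 45.
DWL = ½ × 45 × 1530/89 = 34425/89.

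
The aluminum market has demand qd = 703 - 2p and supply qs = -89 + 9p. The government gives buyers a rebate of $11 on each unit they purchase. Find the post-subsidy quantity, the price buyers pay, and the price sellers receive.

Pre-subsidy: 703 - 2p = -89 + 9p gives p* = 72, q* = 559.
With the rebate, buyers effectively pay pb = ps − 11, where ps is the price sellers receive.
Demand in terms of ps becomes qd = 703 − 2(ps − 11) = 725 - 2ps. Setting this equal to supply: 725 - 2ps = -89 + 9ps, so ps = 74.
Buyers pay pb = 74 − 11 = 63; q' = -89 + 9·74 = 577.

q' = 577; buyers pay $63; sellers receive $74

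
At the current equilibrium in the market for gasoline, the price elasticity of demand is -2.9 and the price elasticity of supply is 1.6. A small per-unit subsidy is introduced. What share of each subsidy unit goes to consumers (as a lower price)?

For a small subsidy around the equilibrium, the benefit split depends on the relative slopes, which at a point are proportional to the elasticities.
Buyer share = εs/(εs + |εd|) = 1.6/(1.6 + 2.9) = 16/45; seller share = |εd|/(εs + |εd|) = 29/45.

Consumer share = 16/45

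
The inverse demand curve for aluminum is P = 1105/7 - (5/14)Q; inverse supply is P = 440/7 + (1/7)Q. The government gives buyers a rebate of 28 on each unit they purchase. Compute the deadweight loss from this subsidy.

Deadweight loss = 784

Pre-subsidy: 1105/7 - (5/14)Q = 440/7 + (1/7)Q gives Q* = 190 and P* = 90.
With the rebate, buyers effectively pay Pb = Ps − 28, where Ps is the price sellers receive.
On the curves, Pb = 1105/7 - (5/14)Q and Ps = 440/7 + (1/7)Q; the wedge Ps − Pb = 28 gives 440/7 + (1/7)Q − (1105/7 - (5/14)Q) = 28, so Q' = 246.
Then Pb = 1105/7 − (5/14)·246 = 70 and Ps = 440/7 + (1/7)·246 = 98.
The subsidy expands output by 246 − 190 = 56 past the efficient level; on those units the gap between marginal cost and willingness to pay runs from 0 up to 28.
DWL = ½ × 28 × 56 = 784.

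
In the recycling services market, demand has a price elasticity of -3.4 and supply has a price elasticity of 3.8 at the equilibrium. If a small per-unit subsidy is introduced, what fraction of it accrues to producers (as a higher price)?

For a small subsidy around the equilibrium, the benefit split depends on the relative slopes, which at a point are proportional to the elasticities.
Buyer share = εs/(εs + |εd|) = 3.8/(3.8 + 3.4) = 19/36; seller share = |εd|/(εs + |εd|) = 17/36.
So producers capture 17/36 of the subsidy.

Producer share = 17/36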